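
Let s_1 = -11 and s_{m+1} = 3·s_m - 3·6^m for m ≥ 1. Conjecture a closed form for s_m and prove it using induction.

Computing the first terms: s_1 = -11, s_2 = -51, s_3 = -261. This suggests s_m = -5·3^(m - 1) - 6^m.
When m = 1: the formula gives -11 = -11 = s_1.
Suppose the result is true for m = r, so s_r = -5·3^(r - 1) - 6^r.
Then s_{r+1} = 3·s_r - 3·6^r = 3·(-5·3^(r - 1) - 6^r) - 3·6^r = -5·3^r - 6^(r + 1) = -5·3^((r+1) - 1) - 6^(r+1),
which is the claimed formula at m = r+1.
By the principle of mathematical induction, the result holds for all m ≥ 1.

s_m = -5·3^(m - 1) - 6^m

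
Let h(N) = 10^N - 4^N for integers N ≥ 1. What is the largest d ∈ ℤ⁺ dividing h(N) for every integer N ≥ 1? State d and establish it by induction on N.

Computing the first values: h(1) = 6 and h(2) = 84; gcd(6, 84) = 6, so d ≤ 6.
We prove 6 | 10^N - 4^N for all N ≥ 1 by induction on N.
Base case (N = 1): h(1) = 6 = 6·(1), so 6 | h(1).
For the inductive step, assume it holds for an arbitrary j ≥ 1, i.e. 6 | h(j). Then
10^{j+1} − 4^{j+1} = 10·10^j − 4·4^j = 10·(10^j − 4^j) + (6)·4^j. The first term is divisible by 6 by the inductive hypothesis, and the second term (6)·4^j is divisible by 6 since 6 | 6. Hence 6 | h(j+1).
Hence, by induction on N, the claim holds for every N ≥ 1.
Therefore the largest such d is 6.

d = 6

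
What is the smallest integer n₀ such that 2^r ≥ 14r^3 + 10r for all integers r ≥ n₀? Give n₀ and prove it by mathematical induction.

At r = 15: 32768 < 47400, so the inequality fails and n₀ ≥ 16. We prove 2^r ≥ 14r^3 + 10r for all r ≥ 16.
Base case (r = 16): 2^r = 65536 and 14r^3 + 10r = 57504, so 65536 ≥ 57504.
Suppose the result is true for r = m, so 2^m ≥ 14m^3 + 10m.
Then 2^(m + 1) = 2·(2^m) ≥ 2·(14m^3 + 10m).
Also, for m ≥ 16 we have 2·(14m^3 + 10m) ≥ 14(m+1)^3 + 10(m+1), since 2·(14m^3 + 10m) − (14(m+1)^3 + 10(m+1)) = 14m^3 - 42m^2 - 32m - 24, which is nonnegative for all m ≥ 16.
Combining, 2^(m + 1) ≥ 14(m+1)^3 + 10(m+1).
By induction, the statement is established for all r ≥ 16.
Hence the smallest such n₀ is 16.

n₀ = 16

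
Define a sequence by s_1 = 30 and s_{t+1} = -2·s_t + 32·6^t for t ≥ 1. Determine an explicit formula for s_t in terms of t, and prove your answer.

Computing the first terms: s_1 = 30, s_2 = 132, s_3 = 888. This suggests s_t = -3(-2)^t + 4·6^t.
When t = 1: the formula gives 30 = 30 = s_1.
Inductive step: suppose the statement holds for some p ≥ 1, so s_p = -3(-2)^p + 4·6^p.
Then s_{p+1} = -2·s_p + 32·6^p = -2·(-3(-2)^p + 4·6^p) + 32·6^p = -3(-2)^(p + 1) + 4·6^(p + 1),
which is the claimed formula at t = p+1.
By induction, the statement is established for all t ≥ 1.

s_t = -3(-2)^t + 4·6^t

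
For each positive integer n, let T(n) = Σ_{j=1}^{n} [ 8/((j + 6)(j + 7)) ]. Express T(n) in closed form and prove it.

T(n) = 8n/(7(n + 7))

We claim T(n) = 8n/(7(n + 7)) for all n ≥ 1.
When n = 1: T(1) = 1/7, and the closed form gives 1/7. They agree.
Suppose the result is true for n = j, so T(j) = 8j/(7(j + 7)).
Then T(j+1) = T(j) + (8/((j + 7)(j + 8))) = (8j/(7(j + 7))) + (8/((j + 7)(j + 8))).
Simplifying, T(j+1) = 8(j + 1)/(7(j + 8)) = 8(j+1)/(7((j+1) + 7)),
which is the closed form with n = j+1.
By induction, the statement is established for all n ≥ 1.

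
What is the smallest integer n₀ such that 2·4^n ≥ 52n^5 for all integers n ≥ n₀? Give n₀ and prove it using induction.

At n = 10: 2097152 < 5200000, so the inequality fails and n₀ ≥ 11. We prove 2·4^n ≥ 52n^5 for all n ≥ 11.
For the base case n = 11: 2·4^n = 8388608 and 52n^5 = 8374652, so 8388608 ≥ 8374652.
Suppose the result is true for n = m, so 2·4^m ≥ 52m^5.
Then 2·4^(m + 1) = 4·(2·4^m) ≥ 4·(52m^5).
Also, for m ≥ 11 we have 4·(52m^5) ≥ 52(m+1)^5, since 4 ≥ (1 + 1/m)^5 for all m ≥ 11.
Combining, 2·4^(m + 1) ≥ 52(m+1)^5.
By induction, the statement is established for all n ≥ 11.
Hence the smallest such n₀ is 11.

n₀ = 11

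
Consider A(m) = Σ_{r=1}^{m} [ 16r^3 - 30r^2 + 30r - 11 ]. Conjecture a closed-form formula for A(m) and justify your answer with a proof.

We claim A(m) = m(4m^3 - 2m^2 + 4m - 1) for all m ≥ 1.
Base case (m = 1): A(1) = 5, and the closed form gives 5. They agree.
Inductive step: assume the claim holds for m = r, so A(r) = r(4r^3 - 2r^2 + 4r - 1).
Then A(r+1) = A(r) + (16r^3 + 18r^2 + 18r + 5) = (r(4r^3 - 2r^2 + 4r - 1)) + (16r^3 + 18r^2 + 18r + 5).
Simplifying, A(r+1) = (r + 1)(4r^3 + 10r^2 + 12r + 5) = (r+1)(4(r+1)^3 - 2(r+1)^2 + 4(r+1) - 1),
which is the closed form with m = r+1.
By the principle of mathematical induction, the result holds for all m ≥ 1.

A(m) = m(4m^3 - 2m^2 + 4m - 1)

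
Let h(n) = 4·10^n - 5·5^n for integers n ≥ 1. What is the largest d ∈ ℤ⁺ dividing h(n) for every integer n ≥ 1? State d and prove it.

d = 5

Computing the first values: h(1) = 15 and h(2) = 275; gcd(15, 275) = 5, so d ≤ 5.
We prove 5 | 4·10^n - 5·5^n for all n ≥ 1 by induction on n.
Base case (n = 1): h(1) = 15 = 5·(3), so 5 | h(1).
For the inductive step, assume it holds for an arbitrary k ≥ 1, i.e. 5 | h(k). Then
h(k+1) − 10·h(k) = (4·10^(k+1) - 5·5^(k+1)) − 10·(4·10^k - 5·5^k) = (-5)·5^k·(5 − 10) = (25)·5^k. Since 5 | h(k) by the inductive hypothesis, 5 | 10·h(k); and 5 | 25 since 25 = 5·5. Therefore 5 | h(k+1).
By induction, the statement is established for all n ≥ 1.
Therefore the largest such d is 5.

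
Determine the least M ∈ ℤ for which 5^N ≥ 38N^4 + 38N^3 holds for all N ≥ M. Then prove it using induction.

At N = 7: 78125 < 104272, so the inequality fails and M ≥ 8. We prove 5^N ≥ 38N^4 + 38N^3 for all N ≥ 8.
Base case (N = 8): 5^N = 390625 and 38N^4 + 38N^3 = 175104, so 390625 ≥ 175104.
For the inductive step, assume it holds for an arbitrary r ≥ 8, so 5^r ≥ 38r^4 + 38r^3.
Then 5^(r + 1) = 5·(5^r) ≥ 5·(38r^4 + 38r^3).
Also, for r ≥ 8 we have 5·(38r^4 + 38r^3) ≥ 38(r+1)^4 + 38(r+1)^3, since 5·(38r^4 + 38r^3) − (38(r+1)^4 + 38(r+1)^3) = 152r^4 - 342r^2 - 266r - 76, which is nonnegative for all r ≥ 8.
Combining, 5^(r + 1) ≥ 38(r+1)^4 + 38(r+1)^3.
By induction, the statement is established for all N ≥ 8.
Hence the smallest such M is 8.

M = 8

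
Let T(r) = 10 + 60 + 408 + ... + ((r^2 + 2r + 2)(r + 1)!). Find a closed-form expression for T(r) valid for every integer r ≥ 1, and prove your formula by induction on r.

We claim T(r) = (r + 1)(r + 2)! - 2 for all r ≥ 1.
Base case (r = 1): T(1) = 10, and the closed form gives 10. They agree.
Suppose the result is true for r = i, so T(i) = (i + 1)(i + 2)! - 2.
Then T(i+1) = T(i) + ((i^2 + 4i + 5)(i + 2)!) = ((i + 1)(i + 2)! - 2) + ((i^2 + 4i + 5)(i + 2)!).
Simplifying, T(i+1) = ((i+1) + 1)((i+1) + 2)! - 2,
which is the closed form with r = i+1.
Hence, by induction on r, the claim holds for every r ≥ 1.

T(r) = (r + 1)(r + 2)! - 2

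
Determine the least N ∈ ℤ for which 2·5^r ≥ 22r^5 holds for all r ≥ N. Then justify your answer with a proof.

At r = 7: 156250 < 369754, so the inequality fails and N ≥ 8. We prove 2·5^r ≥ 22r^5 for all r ≥ 8.
For the base case r = 8: 2·5^r = 781250 and 22r^5 = 720896, so 781250 ≥ 720896.
For the inductive step, assume it holds for an arbitrary p ≥ 8, so 2·5^p ≥ 22p^5.
Then 2·5^(p + 1) = 5·(2·5^p) ≥ 5·(22p^5).
Also, for p ≥ 8 we have 5·(22p^5) ≥ 22(p+1)^5, since 5 ≥ (1 + 1/p)^5 for all p ≥ 8.
Combining, 2·5^(p + 1) ≥ 22(p+1)^5.
By induction, the statement is established for all r ≥ 8.
Hence the smallest such N is 8.

N = 8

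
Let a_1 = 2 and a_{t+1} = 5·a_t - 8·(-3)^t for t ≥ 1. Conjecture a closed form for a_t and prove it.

a_t = (-3)^t + 5^t

Computing the first terms: a_1 = 2, a_2 = 34, a_3 = 98. This suggests a_t = (-3)^t + 5^t.
When t = 1: the formula gives 2 = 2 = a_1.
Suppose the result is true for t = k, so a_k = (-3)^k + 5^k.
Then a_{k+1} = 5·a_k - 8·(-3)^k = 5·((-3)^k + 5^k) - 8·(-3)^k = (-3)^(k + 1) + 5^(k + 1),
which is the claimed formula at t = k+1.
This completes the induction.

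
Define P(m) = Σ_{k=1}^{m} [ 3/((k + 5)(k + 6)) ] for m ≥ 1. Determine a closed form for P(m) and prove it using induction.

P(m) = m/(2(m + 6))

We claim P(m) = m/(2(m + 6)) for all m ≥ 1.
Base step (m = 1): P(1) = 1/14, and the closed form gives 1/14. They agree.
Suppose the result is true for m = k, so P(k) = k/(2(k + 6)).
Then P(k+1) = P(k) + (3/((k + 6)(k + 7))) = (k/(2(k + 6))) + (3/((k + 6)(k + 7))).
Simplifying, P(k+1) = (k + 1)/(2(k + 7)) = (k+1)/(2((k+1) + 6)),
which is the closed form with m = k+1.
Hence, by induction on m, the claim holds for every m ≥ 1.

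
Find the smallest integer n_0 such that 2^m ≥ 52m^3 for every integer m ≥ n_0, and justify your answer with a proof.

n_0 = 19

At m = 18: 262144 < 303264, so the inequality fails and n_0 ≥ 19. We prove 2^m ≥ 52m^3 for all m ≥ 19.
When m = 19: 2^m = 524288 and 52m^3 = 356668, so 524288 ≥ 356668.
Inductive step: assume the claim holds for m = r, so 2^r ≥ 52r^3.
Then 2^(r + 1) = 2·(2^r) ≥ 2·(52r^3).
Also, for r ≥ 19 we have 2·(52r^3) ≥ 52(r+1)^3, since 2 ≥ (1 + 1/r)^3 for all r ≥ 19.
Combining, 2^(r + 1) ≥ 52(r+1)^3.
This completes the induction.
Hence the smallest such n_0 is 19.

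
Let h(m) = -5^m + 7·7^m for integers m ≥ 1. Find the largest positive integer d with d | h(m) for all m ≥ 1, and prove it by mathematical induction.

Computing the first values: h(1) = 44 and h(2) = 318; gcd(44, 318) = 2, so d ≤ 2.
We prove 2 | -5^m + 7·7^m for all m ≥ 1 by induction on m.
Base case (m = 1): h(1) = 44 = 2·(22), so 2 | h(1).
Inductive step: suppose the statement holds for some p ≥ 1, i.e. 2 | h(p). Then
h(p+1) − 7·h(p) = (-5^(p+1) + 7·7^(p+1)) − 7·(-5^p + 7·7^p) = (-1)·5^p·(5 − 7) = (2)·5^p. Since 2 | h(p) by the inductive hypothesis, 2 | 7·h(p); and 2 | 2 since 2 = 2·1. Therefore 2 | h(p+1).
By the principle of mathematical induction, the result holds for all m ≥ 1.
Therefore the largest such d is 2.

d = 2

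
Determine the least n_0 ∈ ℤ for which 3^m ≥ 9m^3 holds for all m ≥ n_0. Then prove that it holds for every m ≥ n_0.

n_0 = 8

At m = 7: 2187 < 3087, so the inequality fails and n_0 ≥ 8. We prove 3^m ≥ 9m^3 for all m ≥ 8.
For the base case m = 8: 3^m = 6561 and 9m^3 = 4608, so 6561 ≥ 4608.
For the inductive step, assume it holds for an arbitrary k ≥ 8, so 3^k ≥ 9k^3.
Then 3^(k + 1) = 3·(3^k) ≥ 3·(9k^3).
Also, for k ≥ 8 we have 3·(9k^3) ≥ 9(k+1)^3, since 3 ≥ (1 + 1/k)^3 for all k ≥ 8.
Combining, 3^(k + 1) ≥ 9(k+1)^3.
This completes the induction.
Hence the smallest such n_0 is 8.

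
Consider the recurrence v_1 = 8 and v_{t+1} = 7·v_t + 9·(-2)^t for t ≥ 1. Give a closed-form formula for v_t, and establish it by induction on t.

Computing the first terms: v_1 = 8, v_2 = 38, v_3 = 302. This suggests v_t = -(-2)^t + 6·7^(t - 1).
Base step (t = 1): the formula gives 8 = 8 = v_1.
Inductive step: assume the claim holds for t = r, so v_r = -(-2)^r + 6·7^(r - 1).
Then v_{r+1} = 7·v_r + 9·(-2)^r = 7·(-(-2)^r + 6·7^(r - 1)) + 9·(-2)^r = -(-2)^(r + 1) + 6·7^r = -(-2)^(r+1) + 6·7^((r+1) - 1),
which is the claimed formula at t = r+1.
By induction, the statement is established for all t ≥ 1.

v_t = -(-2)^t + 6·7^(t - 1)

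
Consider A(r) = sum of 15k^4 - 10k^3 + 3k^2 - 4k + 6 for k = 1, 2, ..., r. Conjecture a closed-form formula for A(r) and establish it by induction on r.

A(r) = r(3r^4 + 5r^3 + r^2 - 3r + 4)

We claim A(r) = r(3r^4 + 5r^3 + r^2 - 3r + 4) for all r ≥ 1.
When r = 1: A(1) = 10, and the closed form gives 10. They agree.
Inductive step: suppose the statement holds for some k ≥ 1, so A(k) = k(3k^4 + 5k^3 + k^2 - 3k + 4).
Then A(k+1) = A(k) + (15k^4 + 50k^3 + 63k^2 + 32k + 10) = (k(3k^4 + 5k^3 + k^2 - 3k + 4)) + (15k^4 + 50k^3 + 63k^2 + 32k + 10).
Simplifying, A(k+1) = (k + 1)(3k^4 + 17k^3 + 34k^2 + 26k + 10) = (k+1)(3(k+1)^4 + 5(k+1)^3 + (k+1)^2 - 3(k+1) + 4),
which is the closed form with r = k+1.
This completes the induction.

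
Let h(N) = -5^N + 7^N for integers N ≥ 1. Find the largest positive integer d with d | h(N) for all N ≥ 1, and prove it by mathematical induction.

d = 2

Computing the first values: h(1) = 2 and h(2) = 24; gcd(2, 24) = 2, so d ≤ 2.
We prove 2 | -5^N + 7^N for all N ≥ 1 by induction on N.
When N = 1: h(1) = 2 = 2·(1), so 2 | h(1).
Inductive step: assume the claim holds for N = k, i.e. 2 | h(k). Then
7^{k+1} − 5^{k+1} = 7·7^k − 5·5^k = 7·(7^k − 5^k) + (2)·5^k. The first term is divisible by 2 by the inductive hypothesis, and the second term (2)·5^k is divisible by 2 since 2 | 2. Hence 2 | h(k+1).
This completes the induction.
Therefore the largest such d is 2.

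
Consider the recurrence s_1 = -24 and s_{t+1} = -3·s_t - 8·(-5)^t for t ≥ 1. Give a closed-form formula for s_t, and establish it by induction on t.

s_t = -4(-3)^(t - 1) + 4(-5)^t

Computing the first terms: s_1 = -24, s_2 = 112, s_3 = -536. This suggests s_t = -4(-3)^(t - 1) + 4(-5)^t.
Base step (t = 1): the formula gives -24 = -24 = s_1.
Inductive step: assume the claim holds for t = i, so s_i = -4(-3)^(i - 1) + 4(-5)^i.
Then s_{i+1} = -3·s_i - 8·(-5)^i = -3·(-4(-3)^(i - 1) + 4(-5)^i) - 8·(-5)^i = -4(-3)^i + 4(-5)^(i + 1) = -4(-3)^((i+1) - 1) + 4(-5)^(i+1),
which is the claimed formula at t = i+1.
This completes the induction.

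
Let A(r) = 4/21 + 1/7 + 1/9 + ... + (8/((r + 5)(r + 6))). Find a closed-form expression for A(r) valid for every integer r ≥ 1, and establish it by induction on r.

We claim A(r) = 4r/(3(r + 6)) for all r ≥ 1.
For the base case r = 1: A(1) = 4/21, and the closed form gives 4/21. They agree.
Suppose the result is true for r = p, so A(p) = 4p/(3(p + 6)).
Then A(p+1) = A(p) + (8/((p + 6)(p + 7))) = (4p/(3(p + 6))) + (8/((p + 6)(p + 7))).
Simplifying, A(p+1) = 4(p + 1)/(3(p + 7)) = 4(p+1)/(3((p+1) + 6)),
which is the closed form with r = p+1.
Hence, by induction on r, the claim holds for every r ≥ 1.

A(r) = 4r/(3(r + 6))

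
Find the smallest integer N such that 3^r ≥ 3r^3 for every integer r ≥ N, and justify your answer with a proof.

At r = 5: 243 < 375, so the inequality fails and N ≥ 6. We prove 3^r ≥ 3r^3 for all r ≥ 6.
Base case (r = 6): 3^r = 729 and 3r^3 = 648, so 729 ≥ 648.
For the inductive step, assume it holds for an arbitrary p ≥ 6, so 3^p ≥ 3p^3.
Then 3^(p + 1) = 3·(3^p) ≥ 3·(3p^3).
Also, for p ≥ 6 we have 3·(3p^3) ≥ 3(p+1)^3, since 3 ≥ (1 + 1/p)^3 for all p ≥ 6.
Combining, 3^(p + 1) ≥ 3(p+1)^3.
By the principle of mathematical induction, the result holds for all r ≥ 6.
Hence the smallest such N is 6.

N = 6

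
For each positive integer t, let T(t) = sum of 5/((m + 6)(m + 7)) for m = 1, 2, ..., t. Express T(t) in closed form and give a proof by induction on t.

T(t) = 5t/(7(t + 7))

We claim T(t) = 5t/(7(t + 7)) for all t ≥ 1.
When t = 1: T(1) = 5/56, and the closed form gives 5/56. They agree.
Inductive step: assume the claim holds for t = m, so T(m) = 5m/(7(m + 7)).
Then T(m+1) = T(m) + (5/((m + 7)(m + 8))) = (5m/(7(m + 7))) + (5/((m + 7)(m + 8))).
Simplifying, T(m+1) = 5(m + 1)/(7(m + 8)) = 5(m+1)/(7((m+1) + 7)),
which is the closed form with t = m+1.
By induction, the statement is established for all t ≥ 1.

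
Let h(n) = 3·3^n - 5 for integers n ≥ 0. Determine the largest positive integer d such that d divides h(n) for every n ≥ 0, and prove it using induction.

d = 2

Computing the first values: h(0) = -2 and h(1) = 4; gcd(-2, 4) = 2, so d ≤ 2.
We prove 2 | 3·3^n - 5 for all n ≥ 0 by induction on n.
For the base case n = 0: h(0) = -2 = 2·(-1), so 2 | h(0).
Suppose the result is true for n = j, i.e. 2 | h(j). Then
h(j+1) = 3·3^(j+1) - 5 = 3·(3·3^j - 5) + 10 = 3·h(j) + 10. The first term is divisible by 2 by the inductive hypothesis, and 10 is divisible by 2. Hence 2 | h(j+1).
By induction, the statement is established for all n ≥ 0.
Therefore the largest such d is 2.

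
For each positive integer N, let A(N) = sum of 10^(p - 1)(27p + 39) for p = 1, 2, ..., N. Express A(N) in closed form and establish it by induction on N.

A(N) = 10^N(3N + 4) - 4

We claim A(N) = 10^N(3N + 4) - 4 for all N ≥ 1.
Base step (N = 1): A(1) = 66, and the closed form gives 66. They agree.
Suppose the result is true for N = p, so A(p) = 10^p(3p + 4) - 4.
Then A(p+1) = A(p) + (10^p(27p + 66)) = (10^p(3p + 4) - 4) + (10^p(27p + 66)).
Simplifying, A(p+1) = 30·10^p·p + 70·10^p - 4 = 10^(p+1)(3(p+1) + 4) - 4,
which is the closed form with N = p+1.
By induction, the statement is established for all N ≥ 1.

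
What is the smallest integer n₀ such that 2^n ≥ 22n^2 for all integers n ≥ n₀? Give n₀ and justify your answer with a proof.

n₀ = 12

At n = 11: 2048 < 2662, so the inequality fails and n₀ ≥ 12. We prove 2^n ≥ 22n^2 for all n ≥ 12.
When n = 12: 2^n = 4096 and 22n^2 = 3168, so 4096 ≥ 3168.
For the inductive step, assume it holds for an arbitrary k ≥ 12, so 2^k ≥ 22k^2.
Then 2^(k + 1) = 2·(2^k) ≥ 2·(22k^2).
Also, for k ≥ 12 we have 2·(22k^2) ≥ 22(k+1)^2, since 2 ≥ (1 + 1/k)^2 for all k ≥ 12.
Combining, 2^(k + 1) ≥ 22(k+1)^2.
By the principle of mathematical induction, the result holds for all n ≥ 12.
Hence the smallest such n₀ is 12.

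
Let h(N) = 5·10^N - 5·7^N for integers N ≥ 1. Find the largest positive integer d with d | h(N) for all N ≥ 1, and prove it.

Computing the first values: h(1) = 15 and h(2) = 255; gcd(15, 255) = 15, so d ≤ 15.
We prove 15 | 5·10^N - 5·7^N for all N ≥ 1 by induction on N.
For the base case N = 1: h(1) = 15 = 15·(1), so 15 | h(1).
Inductive step: suppose the statement holds for some p ≥ 1, i.e. 15 | h(p). Then
h(p+1) − 10·h(p) = (5·10^(p+1) - 5·7^(p+1)) − 10·(5·10^p - 5·7^p) = (-5)·7^p·(7 − 10) = (15)·7^p. Since 15 | h(p) by the inductive hypothesis, 15 | 10·h(p); and 15 | 15 since 15 = 15·1. Therefore 15 | h(p+1).
Hence, by induction on N, the claim holds for every N ≥ 1.
Therefore the largest such d is 15.

d = 15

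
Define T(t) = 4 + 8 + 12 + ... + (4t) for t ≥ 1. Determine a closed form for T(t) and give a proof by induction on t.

T(t) = 2t(t + 1)

We claim T(t) = 2t(t + 1) for all t ≥ 1.
Base step (t = 1): T(1) = 4, and the closed form gives 4. They agree.
Inductive step: suppose the statement holds for some p ≥ 1, so T(p) = 2p(p + 1).
Then T(p+1) = T(p) + (4p + 4) = (2p(p + 1)) + (4p + 4).
Simplifying, T(p+1) = 2(p + 1)(p + 2) = 2(p+1)((p+1) + 1),
which is the closed form with t = p+1.
By the principle of mathematical induction, the result holds for all t ≥ 1.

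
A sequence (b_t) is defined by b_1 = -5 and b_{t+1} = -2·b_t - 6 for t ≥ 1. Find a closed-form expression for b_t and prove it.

b_t = -3(-2)^(t - 1) - 2

Computing the first terms: b_1 = -5, b_2 = 4, b_3 = -14. This suggests b_t = -3(-2)^(t - 1) - 2.
Base case (t = 1): the formula gives -5 = -5 = b_1.
For the inductive step, assume it holds for an arbitrary j ≥ 1, so b_j = -3(-2)^(j - 1) - 2.
Then b_{j+1} = -2·b_j - 6 = -2·(-3(-2)^(j - 1) - 2) - 6 = -3(-2)^j - 2 = -3(-2)^((j+1) - 1) - 2,
which is the claimed formula at t = j+1.
By the principle of mathematical induction, the result holds for all t ≥ 1.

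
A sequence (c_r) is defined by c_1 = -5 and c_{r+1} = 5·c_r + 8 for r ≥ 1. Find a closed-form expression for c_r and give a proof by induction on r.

c_r = -3·5^(r - 1) - 2

Computing the first terms: c_1 = -5, c_2 = -17, c_3 = -77. This suggests c_r = -3·5^(r - 1) - 2.
Base step (r = 1): the formula gives -5 = -5 = c_1.
Suppose the result is true for r = i, so c_i = -3·5^(i - 1) - 2.
Then c_{i+1} = 5·c_i + 8 = 5·(-3·5^(i - 1) - 2) + 8 = -3·5^i - 2 = -3·5^((i+1) - 1) - 2,
which is the claimed formula at r = i+1.
This completes the induction.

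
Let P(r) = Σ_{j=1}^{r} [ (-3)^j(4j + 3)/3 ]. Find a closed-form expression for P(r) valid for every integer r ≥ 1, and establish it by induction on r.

We claim P(r) = (-3)^r(r + 1) - 1 for all r ≥ 1.
Base step (r = 1): P(1) = -7, and the closed form gives -7. They agree.
Inductive step: suppose the statement holds for some j ≥ 1, so P(j) = (-3)^j(j + 1) - 1.
Then P(j+1) = P(j) + ((-3)^j(-4j - 7)) = ((-3)^j(j + 1) - 1) + ((-3)^j(-4j - 7)).
Simplifying, P(j+1) = -3(-3)^j·j - 6(-3)^j - 1 = (-3)^(j+1)((j+1) + 1) - 1,
which is the closed form with r = j+1.
Hence, by induction on r, the claim holds for every r ≥ 1.

P(r) = (-3)^r(r + 1) - 1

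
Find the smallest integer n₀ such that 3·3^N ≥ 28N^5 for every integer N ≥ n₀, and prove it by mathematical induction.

n₀ = 15

At N = 14: 14348907 < 15059072, so the inequality fails and n₀ ≥ 15. We prove 3·3^N ≥ 28N^5 for all N ≥ 15.
Base case (N = 15): 3·3^N = 43046721 and 28N^5 = 21262500, so 43046721 ≥ 21262500.
Inductive step: assume the claim holds for N = k, so 3·3^k ≥ 28k^5.
Then 3·3^(k + 1) = 3·(3·3^k) ≥ 3·(28k^5).
Also, for k ≥ 15 we have 3·(28k^5) ≥ 28(k+1)^5, since 3 ≥ (1 + 1/k)^5 for all k ≥ 15.
Combining, 3·3^(k + 1) ≥ 28(k+1)^5.
This completes the induction.
Hence the smallest such n₀ is 15.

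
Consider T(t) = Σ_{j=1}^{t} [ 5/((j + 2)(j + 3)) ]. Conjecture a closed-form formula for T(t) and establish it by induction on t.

T(t) = 5t/(3(t + 3))

We claim T(t) = 5t/(3(t + 3)) for all t ≥ 1.
Base step (t = 1): T(1) = 5/12, and the closed form gives 5/12. They agree.
Suppose the result is true for t = j, so T(j) = 5j/(3(j + 3)).
Then T(j+1) = T(j) + (5/((j + 3)(j + 4))) = (5j/(3(j + 3))) + (5/((j + 3)(j + 4))).
Simplifying, T(j+1) = 5(j + 1)/(3(j + 4)) = 5(j+1)/(3((j+1) + 3)),
which is the closed form with t = j+1.
This completes the induction.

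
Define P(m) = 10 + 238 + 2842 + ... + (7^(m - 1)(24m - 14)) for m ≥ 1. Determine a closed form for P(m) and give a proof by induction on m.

We claim P(m) = 7^m(4m - 3) + 3 for all m ≥ 1.
For the base case m = 1: P(1) = 10, and the closed form gives 10. They agree.
Inductive step: assume the claim holds for m = i, so P(i) = 7^i(4i - 3) + 3.
Then P(i+1) = P(i) + (7^i(24i + 10)) = (7^i(4i - 3) + 3) + (7^i(24i + 10)).
Simplifying, P(i+1) = 28·7^i·i + 7·7^i + 3 = 7^(i+1)(4(i+1) - 3) + 3,
which is the closed form with m = i+1.
By induction, the statement is established for all m ≥ 1.

P(m) = 7^m(4m - 3) + 3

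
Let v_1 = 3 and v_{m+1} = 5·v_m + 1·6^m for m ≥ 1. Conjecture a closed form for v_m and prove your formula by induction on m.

Computing the first terms: v_1 = 3, v_2 = 21, v_3 = 141. This suggests v_m = -3·5^(m - 1) + 6^m.
Base case (m = 1): the formula gives 3 = 3 = v_1.
Inductive step: assume the claim holds for m = i, so v_i = -3·5^(i - 1) + 6^i.
Then v_{i+1} = 5·v_i + 1·6^i = 5·(-3·5^(i - 1) + 6^i) + 1·6^i = -3·5^i + 6^(i + 1) = -3·5^((i+1) - 1) + 6^(i+1),
which is the claimed formula at m = i+1.
Hence, by induction on m, the claim holds for every m ≥ 1.

v_m = -3·5^(m - 1) + 6^m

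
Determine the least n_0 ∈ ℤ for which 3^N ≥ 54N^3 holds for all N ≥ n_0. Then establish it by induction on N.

At N = 9: 19683 < 39366, so the inequality fails and n_0 ≥ 10. We prove 3^N ≥ 54N^3 for all N ≥ 10.
For the base case N = 10: 3^N = 59049 and 54N^3 = 54000, so 59049 ≥ 54000.
Inductive step: suppose the statement holds for some i ≥ 10, so 3^i ≥ 54i^3.
Then 3^(i + 1) = 3·(3^i) ≥ 3·(54i^3).
Also, for i ≥ 10 we have 3·(54i^3) ≥ 54(i+1)^3, since 3 ≥ (1 + 1/i)^3 for all i ≥ 10.
Combining, 3^(i + 1) ≥ 54(i+1)^3.
By induction, the statement is established for all N ≥ 10.
Hence the smallest such n_0 is 10.

n_0 = 10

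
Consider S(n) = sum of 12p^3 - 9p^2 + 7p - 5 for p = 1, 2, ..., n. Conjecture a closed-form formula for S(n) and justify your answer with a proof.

We claim S(n) = n(3n^3 + 3n^2 + 2n - 3) for all n ≥ 1.
When n = 1: S(1) = 5, and the closed form gives 5. They agree.
For the inductive step, assume it holds for an arbitrary p ≥ 1, so S(p) = p(3p^3 + 3p^2 + 2p - 3).
Then S(p+1) = S(p) + (12p^3 + 27p^2 + 25p + 5) = (p(3p^3 + 3p^2 + 2p - 3)) + (12p^3 + 27p^2 + 25p + 5).
Simplifying, S(p+1) = (p + 1)(3p^3 + 12p^2 + 17p + 5) = (p+1)(3(p+1)^3 + 3(p+1)^2 + 2(p+1) - 3),
which is the closed form with n = p+1.
By the principle of mathematical induction, the result holds for all n ≥ 1.

S(n) = n(3n^3 + 3n^2 + 2n - 3)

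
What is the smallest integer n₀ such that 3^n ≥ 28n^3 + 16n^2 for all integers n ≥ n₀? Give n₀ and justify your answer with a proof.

n₀ = 10

At n = 9: 19683 < 21708, so the inequality fails and n₀ ≥ 10. We prove 3^n ≥ 28n^3 + 16n^2 for all n ≥ 10.
For the base case n = 10: 3^n = 59049 and 28n^3 + 16n^2 = 29600, so 59049 ≥ 29600.
Suppose the result is true for n = i, so 3^i ≥ 28i^3 + 16i^2.
Then 3^(i + 1) = 3·(3^i) ≥ 3·(28i^3 + 16i^2).
Also, for i ≥ 10 we have 3·(28i^3 + 16i^2) ≥ 28(i+1)^3 + 16(i+1)^2, since 3·(28i^3 + 16i^2) − (28(i+1)^3 + 16(i+1)^2) = 56i^3 - 52i^2 - 116i - 44, which is nonnegative for all i ≥ 10.
Combining, 3^(i + 1) ≥ 28(i+1)^3 + 16(i+1)^2.
Hence, by induction on n, the claim holds for every n ≥ 10.
Hence the smallest such n₀ is 10.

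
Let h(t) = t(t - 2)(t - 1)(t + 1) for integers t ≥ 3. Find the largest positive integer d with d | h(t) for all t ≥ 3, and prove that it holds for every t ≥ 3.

Computing the first values: h(3) = 24 and h(4) = 120; gcd(24, 120) = 24, so d ≤ 24.
We prove 24 | t(t - 2)(t - 1)(t + 1) for all t ≥ 3 by induction on t.
Base step (t = 3): h(3) = 24 = 24·(1), so 24 | h(3).
Suppose the result is true for t = j, i.e. 24 | h(j). Then
h(j+1) − h(j) = (j-1)·j·(j+1)·(j+2) − (j-2)·(j-1)·j·(j+1) = (j-1)·j·(j+1)·[(j+2) − (j-2)] = 4·(j-1)·j·(j+1). The product of 3 consecutive integers is divisible by (3)! = 6, so h(j+1) − h(j) is divisible by 4·6 = 24. By the inductive hypothesis 24 | h(j), hence 24 | h(j+1).
By induction, the statement is established for all t ≥ 3.
Therefore the largest such d is 24.

d = 24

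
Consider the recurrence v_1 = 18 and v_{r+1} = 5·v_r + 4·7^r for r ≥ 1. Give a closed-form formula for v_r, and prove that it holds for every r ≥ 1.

Computing the first terms: v_1 = 18, v_2 = 118, v_3 = 786. This suggests v_r = 4·5^(r - 1) + 2·7^r.
For the base case r = 1: the formula gives 18 = 18 = v_1.
For the inductive step, assume it holds for an arbitrary m ≥ 1, so v_m = 4·5^(m - 1) + 2·7^m.
Then v_{m+1} = 5·v_m + 4·7^m = 5·(4·5^(m - 1) + 2·7^m) + 4·7^m = 4·5^m + 2·7^(m + 1) = 4·5^((m+1) - 1) + 2·7^(m+1),
which is the claimed formula at r = m+1.
By the principle of mathematical induction, the result holds for all r ≥ 1.

v_r = 4·5^(r - 1) + 2·7^r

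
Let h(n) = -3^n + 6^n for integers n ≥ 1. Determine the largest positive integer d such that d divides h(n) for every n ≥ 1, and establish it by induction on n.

d = 3

Computing the first values: h(1) = 3 and h(2) = 27; gcd(3, 27) = 3, so d ≤ 3.
We prove 3 | -3^n + 6^n for all n ≥ 1 by induction on n.
When n = 1: h(1) = 3 = 3·(1), so 3 | h(1).
Inductive step: assume the claim holds for n = k, i.e. 3 | h(k). Then
6^{k+1} − 3^{k+1} = 6·6^k − 3·3^k = 6·(6^k − 3^k) + (3)·3^k. The first term is divisible by 3 by the inductive hypothesis, and the second term (3)·3^k is divisible by 3 since 3 | 3. Hence 3 | h(k+1).
By induction, the statement is established for all n ≥ 1.
Therefore the largest such d is 3.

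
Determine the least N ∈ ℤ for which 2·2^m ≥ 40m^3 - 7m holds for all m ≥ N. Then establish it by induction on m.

At m = 16: 131072 < 163728, so the inequality fails and N ≥ 17. We prove 2·2^m ≥ 40m^3 - 7m for all m ≥ 17.
When m = 17: 2·2^m = 262144 and 40m^3 - 7m = 196401, so 262144 ≥ 196401.
Suppose the result is true for m = j, so 2·2^j ≥ 40j^3 - 7j.
Then 2·2^(j + 1) = 2·(2·2^j) ≥ 2·(40j^3 - 7j).
Also, for j ≥ 17 we have 2·(40j^3 - 7j) ≥ 40(j+1)^3 - 7(j+1), since 2·(40j^3 - 7j) − (40(j+1)^3 - 7(j+1)) = 40j^3 - 120j^2 - 127j - 33, which is nonnegative for all j ≥ 17.
Combining, 2·2^(j + 1) ≥ 40(j+1)^3 - 7(j+1).
This completes the induction.
Hence the smallest such N is 17.

N = 17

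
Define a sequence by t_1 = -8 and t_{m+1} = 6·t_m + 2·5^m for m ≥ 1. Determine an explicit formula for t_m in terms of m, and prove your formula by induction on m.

t_m = -2·5^m + 2·6^(m - 1)

Computing the first terms: t_1 = -8, t_2 = -38, t_3 = -178. This suggests t_m = -2·5^m + 2·6^(m - 1).
Base step (m = 1): the formula gives -8 = -8 = t_1.
Inductive step: assume the claim holds for m = i, so t_i = -2·5^i + 2·6^(i - 1).
Then t_{i+1} = 6·t_i + 2·5^i = 6·(-2·5^i + 2·6^(i - 1)) + 2·5^i = -2·5^(i + 1) + 2·6^i = -2·5^(i+1) + 2·6^((i+1) - 1),
which is the claimed formula at m = i+1.
This completes the induction.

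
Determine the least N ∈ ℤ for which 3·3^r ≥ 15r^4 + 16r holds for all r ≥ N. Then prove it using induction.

N = 10

At r = 9: 59049 < 98559, so the inequality fails and N ≥ 10. We prove 3·3^r ≥ 15r^4 + 16r for all r ≥ 10.
Base case (r = 10): 3·3^r = 177147 and 15r^4 + 16r = 150160, so 177147 ≥ 150160.
Inductive step: assume the claim holds for r = p, so 3·3^p ≥ 15p^4 + 16p.
Then 3·3^(p + 1) = 3·(3·3^p) ≥ 3·(15p^4 + 16p).
Also, for p ≥ 10 we have 3·(15p^4 + 16p) ≥ 15(p+1)^4 + 16(p+1), since 3·(15p^4 + 16p) − (15(p+1)^4 + 16(p+1)) = 30p^4 - 60p^3 - 90p^2 - 28p - 31, which is nonnegative for all p ≥ 10.
Combining, 3·3^(p + 1) ≥ 15(p+1)^4 + 16(p+1).
This completes the induction.
Hence the smallest such N is 10.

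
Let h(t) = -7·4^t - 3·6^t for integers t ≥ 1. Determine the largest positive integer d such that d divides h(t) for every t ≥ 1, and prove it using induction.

d = 2

Computing the first values: h(1) = -46 and h(2) = -220; gcd(-46, -220) = 2, so d ≤ 2.
We prove 2 | -7·4^t - 3·6^t for all t ≥ 1 by induction on t.
For the base case t = 1: h(1) = -46 = 2·(-23), so 2 | h(1).
Suppose the result is true for t = m, i.e. 2 | h(m). Then
h(m+1) − 6·h(m) = (-7·4^(m+1) - 3·6^(m+1)) − 6·(-7·4^m - 3·6^m) = (-7)·4^m·(4 − 6) = (14)·4^m. Since 2 | h(m) by the inductive hypothesis, 2 | 6·h(m); and 2 | 14 since 14 = 2·7. Therefore 2 | h(m+1).
By the principle of mathematical induction, the result holds for all t ≥ 1.
Therefore the largest such d is 2.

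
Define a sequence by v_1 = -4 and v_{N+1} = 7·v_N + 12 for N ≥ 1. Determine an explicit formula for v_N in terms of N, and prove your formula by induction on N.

v_N = -2·7^(N - 1) - 2

Computing the first terms: v_1 = -4, v_2 = -16, v_3 = -100. This suggests v_N = -2·7^(N - 1) - 2.
When N = 1: the formula gives -4 = -4 = v_1.
Suppose the result is true for N = k, so v_k = -2·7^(k - 1) - 2.
Then v_{k+1} = 7·v_k + 12 = 7·(-2·7^(k - 1) - 2) + 12 = -2·7^k - 2 = -2·7^((k+1) - 1) - 2,
which is the claimed formula at N = k+1.
This completes the induction.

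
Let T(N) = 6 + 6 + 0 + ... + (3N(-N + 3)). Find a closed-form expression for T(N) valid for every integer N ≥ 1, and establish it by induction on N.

T(N) = -N(N - 4)(N + 1)

We claim T(N) = -N(N - 4)(N + 1) for all N ≥ 1.
Base case (N = 1): T(1) = 6, and the closed form gives 6. They agree.
For the inductive step, assume it holds for an arbitrary i ≥ 1, so T(i) = i(-i^2 + 3i + 4).
Then T(i+1) = T(i) + (-3i^2 + 3i + 6) = (i(-i^2 + 3i + 4)) + (-3i^2 + 3i + 6).
Simplifying, T(i+1) = -(i - 3)(i + 1)(i + 2) = -(i+1)((i+1) - 4)((i+1) + 1),
which is the closed form with N = i+1.
By induction, the statement is established for all N ≥ 1.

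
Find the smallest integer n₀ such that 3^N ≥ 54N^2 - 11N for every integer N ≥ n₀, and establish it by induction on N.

n₀ = 8

At N = 7: 2187 < 2569, so the inequality fails and n₀ ≥ 8. We prove 3^N ≥ 54N^2 - 11N for all N ≥ 8.
Base step (N = 8): 3^N = 6561 and 54N^2 - 11N = 3368, so 6561 ≥ 3368.
Inductive step: assume the claim holds for N = i, so 3^i ≥ 54i^2 - 11i.
Then 3^(i + 1) = 3·(3^i) ≥ 3·(54i^2 - 11i).
Also, for i ≥ 8 we have 3·(54i^2 - 11i) ≥ 54(i+1)^2 - 11(i+1), since 3·(54i^2 - 11i) − (54(i+1)^2 - 11(i+1)) = 108i^2 - 130i - 43, which is nonnegative for all i ≥ 8.
Combining, 3^(i + 1) ≥ 54(i+1)^2 - 11(i+1).
By induction, the statement is established for all N ≥ 8.
Hence the smallest such n₀ is 8.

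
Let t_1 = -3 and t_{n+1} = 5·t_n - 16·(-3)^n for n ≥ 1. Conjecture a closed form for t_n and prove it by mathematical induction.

t_n = 2(-3)^n + 3·5^(n - 1)

Computing the first terms: t_1 = -3, t_2 = 33, t_3 = 21. This suggests t_n = 2(-3)^n + 3·5^(n - 1).
When n = 1: the formula gives -3 = -3 = t_1.
For the inductive step, assume it holds for an arbitrary m ≥ 1, so t_m = 2(-3)^m + 3·5^(m - 1).
Then t_{m+1} = 5·t_m - 16·(-3)^m = 5·(2(-3)^m + 3·5^(m - 1)) - 16·(-3)^m = 2(-3)^(m + 1) + 3·5^m = 2(-3)^(m+1) + 3·5^((m+1) - 1),
which is the claimed formula at n = m+1.
By the principle of mathematical induction, the result holds for all n ≥ 1.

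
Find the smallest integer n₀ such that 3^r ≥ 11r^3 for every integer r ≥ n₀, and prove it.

n₀ = 8

At r = 7: 2187 < 3773, so the inequality fails and n₀ ≥ 8. We prove 3^r ≥ 11r^3 for all r ≥ 8.
For the base case r = 8: 3^r = 6561 and 11r^3 = 5632, so 6561 ≥ 5632.
For the inductive step, assume it holds for an arbitrary k ≥ 8, so 3^k ≥ 11k^3.
Then 3^(k + 1) = 3·(3^k) ≥ 3·(11k^3).
Also, for k ≥ 8 we have 3·(11k^3) ≥ 11(k+1)^3, since 3 ≥ (1 + 1/k)^3 for all k ≥ 8.
Combining, 3^(k + 1) ≥ 11(k+1)^3.
By induction, the statement is established for all r ≥ 8.
Hence the smallest such n₀ is 8.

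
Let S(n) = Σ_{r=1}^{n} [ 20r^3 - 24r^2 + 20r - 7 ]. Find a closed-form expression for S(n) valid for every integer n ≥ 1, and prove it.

S(n) = n(5n^3 + 2n^2 + 3n - 1)

We claim S(n) = n(5n^3 + 2n^2 + 3n - 1) for all n ≥ 1.
For the base case n = 1: S(1) = 9, and the closed form gives 9. They agree.
Inductive step: suppose the statement holds for some r ≥ 1, so S(r) = r(5r^3 + 2r^2 + 3r - 1).
Then S(r+1) = S(r) + (20r^3 + 36r^2 + 32r + 9) = (r(5r^3 + 2r^2 + 3r - 1)) + (20r^3 + 36r^2 + 32r + 9).
Simplifying, S(r+1) = (r + 1)(5r^3 + 17r^2 + 22r + 9) = (r+1)(5(r+1)^3 + 2(r+1)^2 + 3(r+1) - 1),
which is the closed form with n = r+1.
By induction, the statement is established for all n ≥ 1.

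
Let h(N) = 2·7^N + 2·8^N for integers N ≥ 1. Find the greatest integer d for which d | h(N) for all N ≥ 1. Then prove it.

d = 2

Computing the first values: h(1) = 30 and h(2) = 226; gcd(30, 226) = 2, so d ≤ 2.
We prove 2 | 2·7^N + 2·8^N for all N ≥ 1 by induction on N.
When N = 1: h(1) = 30 = 2·(15), so 2 | h(1).
Inductive step: suppose the statement holds for some r ≥ 1, i.e. 2 | h(r). Then
h(r+1) − 8·h(r) = (2·7^(r+1) + 2·8^(r+1)) − 8·(2·7^r + 2·8^r) = (2)·7^r·(7 − 8) = (-2)·7^r. Since 2 | h(r) by the inductive hypothesis, 2 | 8·h(r); and 2 | -2 since -2 = 2·-1. Therefore 2 | h(r+1).
Hence, by induction on N, the claim holds for every N ≥ 1.
Therefore the largest such d is 2.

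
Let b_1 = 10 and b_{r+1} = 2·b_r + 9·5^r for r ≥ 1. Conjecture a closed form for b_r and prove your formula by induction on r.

b_r = -5·2^(r - 1) + 3·5^r

Computing the first terms: b_1 = 10, b_2 = 65, b_3 = 355. This suggests b_r = -5·2^(r - 1) + 3·5^r.
When r = 1: the formula gives 10 = 10 = b_1.
Suppose the result is true for r = k, so b_k = -5·2^(k - 1) + 3·5^k.
Then b_{k+1} = 2·b_k + 9·5^k = 2·(-5·2^(k - 1) + 3·5^k) + 9·5^k = -5·2^k + 3·5^(k + 1) = -5·2^((k+1) - 1) + 3·5^(k+1),
which is the claimed formula at r = k+1.
By the principle of mathematical induction, the result holds for all r ≥ 1.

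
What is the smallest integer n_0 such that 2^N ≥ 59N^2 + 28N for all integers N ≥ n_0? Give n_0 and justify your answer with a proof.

n_0 = 14

At N = 13: 8192 < 10335, so the inequality fails and n_0 ≥ 14. We prove 2^N ≥ 59N^2 + 28N for all N ≥ 14.
For the base case N = 14: 2^N = 16384 and 59N^2 + 28N = 11956, so 16384 ≥ 11956.
For the inductive step, assume it holds for an arbitrary k ≥ 14, so 2^k ≥ 59k^2 + 28k.
Then 2^(k + 1) = 2·(2^k) ≥ 2·(59k^2 + 28k).
Also, for k ≥ 14 we have 2·(59k^2 + 28k) ≥ 59(k+1)^2 + 28(k+1), since 2·(59k^2 + 28k) − (59(k+1)^2 + 28(k+1)) = 59k^2 - 90k - 87, which is nonnegative for all k ≥ 14.
Combining, 2^(k + 1) ≥ 59(k+1)^2 + 28(k+1).
By induction, the statement is established for all N ≥ 14.
Hence the smallest such n_0 is 14.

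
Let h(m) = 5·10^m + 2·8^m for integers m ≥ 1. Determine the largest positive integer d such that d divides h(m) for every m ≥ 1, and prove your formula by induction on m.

Computing the first values: h(1) = 66 and h(2) = 628; gcd(66, 628) = 2, so d ≤ 2.
We prove 2 | 5·10^m + 2·8^m for all m ≥ 1 by induction on m.
Base case (m = 1): h(1) = 66 = 2·(33), so 2 | h(1).
Inductive step: suppose the statement holds for some p ≥ 1, i.e. 2 | h(p). Then
h(p+1) − 10·h(p) = (5·10^(p+1) + 2·8^(p+1)) − 10·(5·10^p + 2·8^p) = (2)·8^p·(8 − 10) = (-4)·8^p. Since 2 | h(p) by the inductive hypothesis, 2 | 10·h(p); and 2 | -4 since -4 = 2·-2. Therefore 2 | h(p+1).
By induction, the statement is established for all m ≥ 1.
Therefore the largest such d is 2.

d = 2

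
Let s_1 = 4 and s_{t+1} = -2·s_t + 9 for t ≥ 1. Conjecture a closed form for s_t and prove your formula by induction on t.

s_t = (-2)^(t - 1) + 3

Computing the first terms: s_1 = 4, s_2 = 1, s_3 = 7. This suggests s_t = (-2)^(t - 1) + 3.
For the base case t = 1: the formula gives 4 = 4 = s_1.
Inductive step: suppose the statement holds for some i ≥ 1, so s_i = (-2)^(i - 1) + 3.
Then s_{i+1} = -2·s_i + 9 = -2·((-2)^(i - 1) + 3) + 9 = (-2)^i + 3 = (-2)^((i+1) - 1) + 3,
which is the claimed formula at t = i+1.
This completes the induction.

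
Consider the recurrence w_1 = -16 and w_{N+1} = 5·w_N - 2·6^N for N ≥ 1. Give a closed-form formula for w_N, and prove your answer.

w_N = -4·5^(N - 1) - 2·6^N

Computing the first terms: w_1 = -16, w_2 = -92, w_3 = -532. This suggests w_N = -4·5^(N - 1) - 2·6^N.
When N = 1: the formula gives -16 = -16 = w_1.
For the inductive step, assume it holds for an arbitrary k ≥ 1, so w_k = -4·5^(k - 1) - 2·6^k.
Then w_{k+1} = 5·w_k - 2·6^k = 5·(-4·5^(k - 1) - 2·6^k) - 2·6^k = -4·5^k - 2·6^(k + 1) = -4·5^((k+1) - 1) - 2·6^(k+1),
which is the claimed formula at N = k+1.
By induction, the statement is established for all N ≥ 1.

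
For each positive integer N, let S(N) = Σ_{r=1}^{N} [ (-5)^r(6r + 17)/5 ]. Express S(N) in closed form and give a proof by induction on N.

S(N) = (-5)^N(N + 3) - 3

We claim S(N) = (-5)^N(N + 3) - 3 for all N ≥ 1.
When N = 1: S(1) = -23, and the closed form gives -23. They agree.
Suppose the result is true for N = r, so S(r) = (-5)^r(r + 3) - 3.
Then S(r+1) = S(r) + ((-5)^r(-6r - 23)) = ((-5)^r(r + 3) - 3) + ((-5)^r(-6r - 23)).
Simplifying, S(r+1) = -5(-5)^r·r - 20(-5)^r - 3 = (-5)^(r+1)((r+1) + 3) - 3,
which is the closed form with N = r+1.
By induction, the statement is established for all N ≥ 1.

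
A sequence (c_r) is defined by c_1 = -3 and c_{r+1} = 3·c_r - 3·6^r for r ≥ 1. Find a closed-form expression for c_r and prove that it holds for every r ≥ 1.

c_r = 3^r - 6^r

Computing the first terms: c_1 = -3, c_2 = -27, c_3 = -189. This suggests c_r = 3^r - 6^r.
Base step (r = 1): the formula gives -3 = -3 = c_1.
Inductive step: assume the claim holds for r = i, so c_i = 3^i - 6^i.
Then c_{i+1} = 3·c_i - 3·6^i = 3·(3^i - 6^i) - 3·6^i = 3^(i + 1) - 6^(i + 1),
which is the claimed formula at r = i+1.
This completes the induction.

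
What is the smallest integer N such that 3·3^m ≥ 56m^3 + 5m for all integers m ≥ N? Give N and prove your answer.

N = 9

At m = 8: 19683 < 28712, so the inequality fails and N ≥ 9. We prove 3·3^m ≥ 56m^3 + 5m for all m ≥ 9.
Base case (m = 9): 3·3^m = 59049 and 56m^3 + 5m = 40869, so 59049 ≥ 40869.
Suppose the result is true for m = k, so 3·3^k ≥ 56k^3 + 5k.
Then 3·3^(k + 1) = 3·(3·3^k) ≥ 3·(56k^3 + 5k).
Also, for k ≥ 9 we have 3·(56k^3 + 5k) ≥ 56(k+1)^3 + 5(k+1), since 3·(56k^3 + 5k) − (56(k+1)^3 + 5(k+1)) = 112k^3 - 168k^2 - 158k - 61, which is nonnegative for all k ≥ 9.
Combining, 3·3^(k + 1) ≥ 56(k+1)^3 + 5(k+1).
By induction, the statement is established for all m ≥ 9.
Hence the smallest such N is 9.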